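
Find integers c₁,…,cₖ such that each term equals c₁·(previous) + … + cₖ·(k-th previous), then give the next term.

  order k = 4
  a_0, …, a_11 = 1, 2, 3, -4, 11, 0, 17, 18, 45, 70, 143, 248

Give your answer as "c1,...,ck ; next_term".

  a_4 = 0·-4 + 2·3 + 2·2 + 1·1 = 11
  a_5 = 0·11 + 2·-4 + 2·3 + 1·2 = 0
  a_6 = 0·0 + 2·11 + 2·-4 + 1·3 = 17
  a_7 = 0·17 + 2·0 + 2·11 + 1·-4 = 18
  a_8 = 0·18 + 2·17 + 2·0 + 1·11 = 45
  a_9 = 0·45 + 2·18 + 2·17 + 1·0 = 70
  a_10 = 0·70 + 2·45 + 2·18 + 1·17 = 143
  a_11 = 0·143 + 2·70 + 2·45 + 1·18 = 248
  a_12 = 0·248 + 2·143 + 2·70 + 1·45 = 471

0,2,2,1 ; 471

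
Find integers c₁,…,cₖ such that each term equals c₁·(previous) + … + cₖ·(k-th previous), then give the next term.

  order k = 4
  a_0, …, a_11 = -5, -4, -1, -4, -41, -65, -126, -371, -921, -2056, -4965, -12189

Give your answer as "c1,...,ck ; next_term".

  a_4 = 1·-4 + 1·-1 + 4·-4 + 4·-5 = -41
  a_5 = 1·-41 + 1·-4 + 4·-1 + 4·-4 = -65
  a_6 = 1·-65 + 1·-41 + 4·-4 + 4·-1 = -126
  a_7 = 1·-126 + 1·-65 + 4·-41 + 4·-4 = -371
  a_8 = 1·-371 + 1·-126 + 4·-65 + 4·-41 = -921
  a_9 = 1·-921 + 1·-371 + 4·-126 + 4·-65 = -2056
  a_10 = 1·-2056 + 1·-921 + 4·-371 + 4·-126 = -4965
  a_11 = 1·-4965 + 1·-2056 + 4·-921 + 4·-371 = -12189
  a_12 = 1·-12189 + 1·-4965 + 4·-2056 + 4·-921 = -29062

1,1,4,4 ; -29062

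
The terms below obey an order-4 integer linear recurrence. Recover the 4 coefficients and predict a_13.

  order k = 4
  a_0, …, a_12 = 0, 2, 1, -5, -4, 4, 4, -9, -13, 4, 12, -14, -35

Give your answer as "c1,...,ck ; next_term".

1,-1,1,1 ; -5

  a_4 = 1·-5 + -1·1 + 1·2 + 1·0 = -4
  a_5 = 1·-4 + -1·-5 + 1·1 + 1·2 = 4
  a_6 = 1·4 + -1·-4 + 1·-5 + 1·1 = 4
  a_7 = 1·4 + -1·4 + 1·-4 + 1·-5 = -9
  a_8 = 1·-9 + -1·4 + 1·4 + 1·-4 = -13
  a_9 = 1·-13 + -1·-9 + 1·4 + 1·4 = 4
  a_10 = 1·4 + -1·-13 + 1·-9 + 1·4 = 12
  a_11 = 1·12 + -1·4 + 1·-13 + 1·-9 = -14
  a_12 = 1·-14 + -1·12 + 1·4 + 1·-13 = -35
  a_13 = 1·-35 + -1·-14 + 1·12 + 1·4 = -5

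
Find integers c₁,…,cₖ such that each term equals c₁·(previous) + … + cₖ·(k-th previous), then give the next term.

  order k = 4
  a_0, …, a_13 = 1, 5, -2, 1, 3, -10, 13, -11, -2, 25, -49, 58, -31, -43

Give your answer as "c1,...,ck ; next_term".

  a_4 = -1·1 + 0·-2 + 1·5 + -1·1 = 3
  a_5 = -1·3 + 0·1 + 1·-2 + -1·5 = -10
  a_6 = -1·-10 + 0·3 + 1·1 + -1·-2 = 13
  a_7 = -1·13 + 0·-10 + 1·3 + -1·1 = -11
  a_8 = -1·-11 + 0·13 + 1·-10 + -1·3 = -2
  a_9 = -1·-2 + 0·-11 + 1·13 + -1·-10 = 25
  a_10 = -1·25 + 0·-2 + 1·-11 + -1·13 = -49
  a_11 = -1·-49 + 0·25 + 1·-2 + -1·-11 = 58
  a_12 = -1·58 + 0·-49 + 1·25 + -1·-2 = -31
  a_13 = -1·-31 + 0·58 + 1·-49 + -1·25 = -43
  a_14 = -1·-43 + 0·-31 + 1·58 + -1·-49 = 150

-1,0,1,-1 ; 150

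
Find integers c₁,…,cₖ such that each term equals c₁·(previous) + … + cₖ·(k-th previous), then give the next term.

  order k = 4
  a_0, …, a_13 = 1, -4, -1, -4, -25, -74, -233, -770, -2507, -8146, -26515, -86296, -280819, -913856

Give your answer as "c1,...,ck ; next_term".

3,0,3,-1 ; -2973941

  a_4 = 3·-4 + 0·-1 + 3·-4 + -1·1 = -25
  a_5 = 3·-25 + 0·-4 + 3·-1 + -1·-4 = -74
  a_6 = 3·-74 + 0·-25 + 3·-4 + -1·-1 = -233
  a_7 = 3·-233 + 0·-74 + 3·-25 + -1·-4 = -770
  a_8 = 3·-770 + 0·-233 + 3·-74 + -1·-25 = -2507
  a_9 = 3·-2507 + 0·-770 + 3·-233 + -1·-74 = -8146
  a_10 = 3·-8146 + 0·-2507 + 3·-770 + -1·-233 = -26515
  a_11 = 3·-26515 + 0·-8146 + 3·-2507 + -1·-770 = -86296
  a_12 = 3·-86296 + 0·-26515 + 3·-8146 + -1·-2507 = -280819
  a_13 = 3·-280819 + 0·-86296 + 3·-26515 + -1·-8146 = -913856
  a_14 = 3·-913856 + 0·-280819 + 3·-86296 + -1·-26515 = -2973941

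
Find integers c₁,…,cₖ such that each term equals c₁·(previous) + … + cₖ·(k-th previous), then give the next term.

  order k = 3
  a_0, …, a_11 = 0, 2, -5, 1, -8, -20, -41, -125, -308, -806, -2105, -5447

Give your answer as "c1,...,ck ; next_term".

  a_3 = 1·-5 + 3·2 + 3·0 = 1
  a_4 = 1·1 + 3·-5 + 3·2 = -8
  a_5 = 1·-8 + 3·1 + 3·-5 = -20
  a_6 = 1·-20 + 3·-8 + 3·1 = -41
  a_7 = 1·-41 + 3·-20 + 3·-8 = -125
  a_8 = 1·-125 + 3·-41 + 3·-20 = -308
  a_9 = 1·-308 + 3·-125 + 3·-41 = -806
  a_10 = 1·-806 + 3·-308 + 3·-125 = -2105
  a_11 = 1·-2105 + 3·-806 + 3·-308 = -5447
  a_12 = 1·-5447 + 3·-2105 + 3·-806 = -14180

1,3,3 ; -14180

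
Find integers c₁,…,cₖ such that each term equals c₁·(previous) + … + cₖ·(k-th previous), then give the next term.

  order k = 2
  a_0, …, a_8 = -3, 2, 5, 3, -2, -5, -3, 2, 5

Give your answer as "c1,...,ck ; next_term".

1,-1 ; 3

  a_2 = 1·2 + -1·-3 = 5
  a_3 = 1·5 + -1·2 = 3
  a_4 = 1·3 + -1·5 = -2
  a_5 = 1·-2 + -1·3 = -5
  a_6 = 1·-5 + -1·-2 = -3
  a_7 = 1·-3 + -1·-5 = 2
  a_8 = 1·2 + -1·-3 = 5
  a_9 = 1·5 + -1·2 = 3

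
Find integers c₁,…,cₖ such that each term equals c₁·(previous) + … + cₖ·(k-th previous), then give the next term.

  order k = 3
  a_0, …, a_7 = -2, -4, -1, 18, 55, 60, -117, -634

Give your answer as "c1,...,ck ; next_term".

  a_3 = 2·-1 + -3·-4 + -4·-2 = 18
  a_4 = 2·18 + -3·-1 + -4·-4 = 55
  a_5 = 2·55 + -3·18 + -4·-1 = 60
  a_6 = 2·60 + -3·55 + -4·18 = -117
  a_7 = 2·-117 + -3·60 + -4·55 = -634
  a_8 = 2·-634 + -3·-117 + -4·60 = -1157

2,-3,-4 ; -1157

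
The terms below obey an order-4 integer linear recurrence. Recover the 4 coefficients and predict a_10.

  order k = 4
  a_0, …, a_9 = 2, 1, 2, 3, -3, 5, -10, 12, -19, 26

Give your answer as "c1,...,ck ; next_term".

-1,1,0,-1 ; -35

  a_4 = -1·3 + 1·2 + 0·1 + -1·2 = -3
  a_5 = -1·-3 + 1·3 + 0·2 + -1·1 = 5
  a_6 = -1·5 + 1·-3 + 0·3 + -1·2 = -10
  a_7 = -1·-10 + 1·5 + 0·-3 + -1·3 = 12
  a_8 = -1·12 + 1·-10 + 0·5 + -1·-3 = -19
  a_9 = -1·-19 + 1·12 + 0·-10 + -1·5 = 26
  a_10 = -1·26 + 1·-19 + 0·12 + -1·-10 = -35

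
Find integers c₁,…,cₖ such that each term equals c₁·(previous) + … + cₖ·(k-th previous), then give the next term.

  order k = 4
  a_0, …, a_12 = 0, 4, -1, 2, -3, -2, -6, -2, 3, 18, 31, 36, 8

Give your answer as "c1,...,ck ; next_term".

  a_4 = 2·2 + -1·-1 + -2·4 + 1·0 = -3
  a_5 = 2·-3 + -1·2 + -2·-1 + 1·4 = -2
  a_6 = 2·-2 + -1·-3 + -2·2 + 1·-1 = -6
  a_7 = 2·-6 + -1·-2 + -2·-3 + 1·2 = -2
  a_8 = 2·-2 + -1·-6 + -2·-2 + 1·-3 = 3
  a_9 = 2·3 + -1·-2 + -2·-6 + 1·-2 = 18
  a_10 = 2·18 + -1·3 + -2·-2 + 1·-6 = 31
  a_11 = 2·31 + -1·18 + -2·3 + 1·-2 = 36
  a_12 = 2·36 + -1·31 + -2·18 + 1·3 = 8
  a_13 = 2·8 + -1·36 + -2·31 + 1·18 = -64

2,-1,-2,1 ; -64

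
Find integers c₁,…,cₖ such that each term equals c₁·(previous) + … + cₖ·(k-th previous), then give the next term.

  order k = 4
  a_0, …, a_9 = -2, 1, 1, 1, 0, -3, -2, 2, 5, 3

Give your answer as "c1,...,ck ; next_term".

0,-1,-1,-1 ; -5

  a_4 = 0·1 + -1·1 + -1·1 + -1·-2 = 0
  a_5 = 0·0 + -1·1 + -1·1 + -1·1 = -3
  a_6 = 0·-3 + -1·0 + -1·1 + -1·1 = -2
  a_7 = 0·-2 + -1·-3 + -1·0 + -1·1 = 2
  a_8 = 0·2 + -1·-2 + -1·-3 + -1·0 = 5
  a_9 = 0·5 + -1·2 + -1·-2 + -1·-3 = 3
  a_10 = 0·3 + -1·5 + -1·2 + -1·-2 = -5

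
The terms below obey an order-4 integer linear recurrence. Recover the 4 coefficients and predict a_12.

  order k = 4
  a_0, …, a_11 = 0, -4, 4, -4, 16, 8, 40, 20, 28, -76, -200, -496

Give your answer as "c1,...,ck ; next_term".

1,2,-3,-3 ; -752

  a_4 = 1·-4 + 2·4 + -3·-4 + -3·0 = 16
  a_5 = 1·16 + 2·-4 + -3·4 + -3·-4 = 8
  a_6 = 1·8 + 2·16 + -3·-4 + -3·4 = 40
  a_7 = 1·40 + 2·8 + -3·16 + -3·-4 = 20
  a_8 = 1·20 + 2·40 + -3·8 + -3·16 = 28
  a_9 = 1·28 + 2·20 + -3·40 + -3·8 = -76
  a_10 = 1·-76 + 2·28 + -3·20 + -3·40 = -200
  a_11 = 1·-200 + 2·-76 + -3·28 + -3·20 = -496
  a_12 = 1·-496 + 2·-200 + -3·-76 + -3·28 = -752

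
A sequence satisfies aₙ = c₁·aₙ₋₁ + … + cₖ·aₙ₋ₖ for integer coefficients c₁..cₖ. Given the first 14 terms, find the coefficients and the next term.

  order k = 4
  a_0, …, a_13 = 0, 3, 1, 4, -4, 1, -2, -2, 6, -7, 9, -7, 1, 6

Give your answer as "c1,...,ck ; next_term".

-1,0,0,-1 ; -15

  a_4 = -1·4 + 0·1 + 0·3 + -1·0 = -4
  a_5 = -1·-4 + 0·4 + 0·1 + -1·3 = 1
  a_6 = -1·1 + 0·-4 + 0·4 + -1·1 = -2
  a_7 = -1·-2 + 0·1 + 0·-4 + -1·4 = -2
  a_8 = -1·-2 + 0·-2 + 0·1 + -1·-4 = 6
  a_9 = -1·6 + 0·-2 + 0·-2 + -1·1 = -7
  a_10 = -1·-7 + 0·6 + 0·-2 + -1·-2 = 9
  a_11 = -1·9 + 0·-7 + 0·6 + -1·-2 = -7
  a_12 = -1·-7 + 0·9 + 0·-7 + -1·6 = 1
  a_13 = -1·1 + 0·-7 + 0·9 + -1·-7 = 6
  a_14 = -1·6 + 0·1 + 0·-7 + -1·9 = -15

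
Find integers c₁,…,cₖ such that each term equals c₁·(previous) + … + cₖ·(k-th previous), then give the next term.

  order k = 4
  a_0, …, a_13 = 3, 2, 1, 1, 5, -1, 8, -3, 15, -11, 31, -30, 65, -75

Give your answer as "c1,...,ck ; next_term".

  a_4 = -1·1 + 1·1 + 1·2 + 1·3 = 5
  a_5 = -1·5 + 1·1 + 1·1 + 1·2 = -1
  a_6 = -1·-1 + 1·5 + 1·1 + 1·1 = 8
  a_7 = -1·8 + 1·-1 + 1·5 + 1·1 = -3
  a_8 = -1·-3 + 1·8 + 1·-1 + 1·5 = 15
  a_9 = -1·15 + 1·-3 + 1·8 + 1·-1 = -11
  a_10 = -1·-11 + 1·15 + 1·-3 + 1·8 = 31
  a_11 = -1·31 + 1·-11 + 1·15 + 1·-3 = -30
  a_12 = -1·-30 + 1·31 + 1·-11 + 1·15 = 65
  a_13 = -1·65 + 1·-30 + 1·31 + 1·-11 = -75
  a_14 = -1·-75 + 1·65 + 1·-30 + 1·31 = 141

-1,1,1,1 ; 141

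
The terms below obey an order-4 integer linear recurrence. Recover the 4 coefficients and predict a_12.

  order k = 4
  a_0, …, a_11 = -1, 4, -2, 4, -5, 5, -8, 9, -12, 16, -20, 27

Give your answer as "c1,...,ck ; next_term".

  a_4 = -1·4 + 1·-2 + 0·4 + -1·-1 = -5
  a_5 = -1·-5 + 1·4 + 0·-2 + -1·4 = 5
  a_6 = -1·5 + 1·-5 + 0·4 + -1·-2 = -8
  a_7 = -1·-8 + 1·5 + 0·-5 + -1·4 = 9
  a_8 = -1·9 + 1·-8 + 0·5 + -1·-5 = -12
  a_9 = -1·-12 + 1·9 + 0·-8 + -1·5 = 16
  a_10 = -1·16 + 1·-12 + 0·9 + -1·-8 = -20
  a_11 = -1·-20 + 1·16 + 0·-12 + -1·9 = 27
  a_12 = -1·27 + 1·-20 + 0·16 + -1·-12 = -35

-1,1,0,-1 ; -35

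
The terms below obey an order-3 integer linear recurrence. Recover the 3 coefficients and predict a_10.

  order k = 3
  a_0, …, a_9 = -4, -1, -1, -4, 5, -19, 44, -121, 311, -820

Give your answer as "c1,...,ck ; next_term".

-2,2,1 ; 2141

  a_3 = -2·-1 + 2·-1 + 1·-4 = -4
  a_4 = -2·-4 + 2·-1 + 1·-1 = 5
  a_5 = -2·5 + 2·-4 + 1·-1 = -19
  a_6 = -2·-19 + 2·5 + 1·-4 = 44
  a_7 = -2·44 + 2·-19 + 1·5 = -121
  a_8 = -2·-121 + 2·44 + 1·-19 = 311
  a_9 = -2·311 + 2·-121 + 1·44 = -820
  a_10 = -2·-820 + 2·311 + 1·-121 = 2141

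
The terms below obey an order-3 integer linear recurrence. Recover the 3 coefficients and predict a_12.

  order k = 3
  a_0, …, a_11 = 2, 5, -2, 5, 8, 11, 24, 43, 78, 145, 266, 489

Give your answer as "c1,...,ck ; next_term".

1,1,1 ; 900

  a_3 = 1·-2 + 1·5 + 1·2 = 5
  a_4 = 1·5 + 1·-2 + 1·5 = 8
  a_5 = 1·8 + 1·5 + 1·-2 = 11
  a_6 = 1·11 + 1·8 + 1·5 = 24
  a_7 = 1·24 + 1·11 + 1·8 = 43
  a_8 = 1·43 + 1·24 + 1·11 = 78
  a_9 = 1·78 + 1·43 + 1·24 = 145
  a_10 = 1·145 + 1·78 + 1·43 = 266
  a_11 = 1·266 + 1·145 + 1·78 = 489
  a_12 = 1·489 + 1·266 + 1·145 = 900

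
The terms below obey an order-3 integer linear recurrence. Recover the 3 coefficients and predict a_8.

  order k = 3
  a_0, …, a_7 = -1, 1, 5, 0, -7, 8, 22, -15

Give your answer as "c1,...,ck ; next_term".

1,-2,3 ; -35

  a_3 = 1·5 + -2·1 + 3·-1 = 0
  a_4 = 1·0 + -2·5 + 3·1 = -7
  a_5 = 1·-7 + -2·0 + 3·5 = 8
  a_6 = 1·8 + -2·-7 + 3·0 = 22
  a_7 = 1·22 + -2·8 + 3·-7 = -15
  a_8 = 1·-15 + -2·22 + 3·8 = -35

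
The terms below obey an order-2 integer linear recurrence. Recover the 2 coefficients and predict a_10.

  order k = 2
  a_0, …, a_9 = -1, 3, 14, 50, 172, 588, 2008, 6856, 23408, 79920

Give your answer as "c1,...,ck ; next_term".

  a_2 = 4·3 + -2·-1 = 14
  a_3 = 4·14 + -2·3 = 50
  a_4 = 4·50 + -2·14 = 172
  a_5 = 4·172 + -2·50 = 588
  a_6 = 4·588 + -2·172 = 2008
  a_7 = 4·2008 + -2·588 = 6856
  a_8 = 4·6856 + -2·2008 = 23408
  a_9 = 4·23408 + -2·6856 = 79920
  a_10 = 4·79920 + -2·23408 = 272864

4,-2 ; 272864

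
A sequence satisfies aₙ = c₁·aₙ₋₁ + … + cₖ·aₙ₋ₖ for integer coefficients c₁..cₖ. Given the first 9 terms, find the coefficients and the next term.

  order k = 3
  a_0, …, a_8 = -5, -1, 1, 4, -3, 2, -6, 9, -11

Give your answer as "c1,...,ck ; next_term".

  a_3 = -1·1 + 0·-1 + -1·-5 = 4
  a_4 = -1·4 + 0·1 + -1·-1 = -3
  a_5 = -1·-3 + 0·4 + -1·1 = 2
  a_6 = -1·2 + 0·-3 + -1·4 = -6
  a_7 = -1·-6 + 0·2 + -1·-3 = 9
  a_8 = -1·9 + 0·-6 + -1·2 = -11
  a_9 = -1·-11 + 0·9 + -1·-6 = 17

-1,0,-1 ; 17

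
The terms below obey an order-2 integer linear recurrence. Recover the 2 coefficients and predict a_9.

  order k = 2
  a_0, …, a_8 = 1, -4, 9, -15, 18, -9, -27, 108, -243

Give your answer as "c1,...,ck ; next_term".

  a_2 = -3·-4 + -3·1 = 9
  a_3 = -3·9 + -3·-4 = -15
  a_4 = -3·-15 + -3·9 = 18
  a_5 = -3·18 + -3·-15 = -9
  a_6 = -3·-9 + -3·18 = -27
  a_7 = -3·-27 + -3·-9 = 108
  a_8 = -3·108 + -3·-27 = -243
  a_9 = -3·-243 + -3·108 = 405

-3,-3 ; 405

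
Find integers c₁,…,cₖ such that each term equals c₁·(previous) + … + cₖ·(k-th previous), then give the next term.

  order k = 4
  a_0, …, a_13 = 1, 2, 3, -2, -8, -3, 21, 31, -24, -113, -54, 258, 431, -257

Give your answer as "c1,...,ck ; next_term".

1,-2,-1,2 ; -1485

  a_4 = 1·-2 + -2·3 + -1·2 + 2·1 = -8
  a_5 = 1·-8 + -2·-2 + -1·3 + 2·2 = -3
  a_6 = 1·-3 + -2·-8 + -1·-2 + 2·3 = 21
  a_7 = 1·21 + -2·-3 + -1·-8 + 2·-2 = 31
  a_8 = 1·31 + -2·21 + -1·-3 + 2·-8 = -24
  a_9 = 1·-24 + -2·31 + -1·21 + 2·-3 = -113
  a_10 = 1·-113 + -2·-24 + -1·31 + 2·21 = -54
  a_11 = 1·-54 + -2·-113 + -1·-24 + 2·31 = 258
  a_12 = 1·258 + -2·-54 + -1·-113 + 2·-24 = 431
  a_13 = 1·431 + -2·258 + -1·-54 + 2·-113 = -257
  a_14 = 1·-257 + -2·431 + -1·258 + 2·-54 = -1485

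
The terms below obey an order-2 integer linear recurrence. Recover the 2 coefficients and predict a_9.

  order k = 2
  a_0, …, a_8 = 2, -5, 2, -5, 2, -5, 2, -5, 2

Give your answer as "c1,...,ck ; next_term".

0,1 ; -5

  a_2 = 0·-5 + 1·2 = 2
  a_3 = 0·2 + 1·-5 = -5
  a_4 = 0·-5 + 1·2 = 2
  a_5 = 0·2 + 1·-5 = -5
  a_6 = 0·-5 + 1·2 = 2
  a_7 = 0·2 + 1·-5 = -5
  a_8 = 0·-5 + 1·2 = 2
  a_9 = 0·2 + 1·-5 = -5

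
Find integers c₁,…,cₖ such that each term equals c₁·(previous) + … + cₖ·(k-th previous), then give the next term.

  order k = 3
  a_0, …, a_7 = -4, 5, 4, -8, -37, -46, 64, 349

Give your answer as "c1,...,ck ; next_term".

  a_3 = 2·4 + -4·5 + -1·-4 = -8
  a_4 = 2·-8 + -4·4 + -1·5 = -37
  a_5 = 2·-37 + -4·-8 + -1·4 = -46
  a_6 = 2·-46 + -4·-37 + -1·-8 = 64
  a_7 = 2·64 + -4·-46 + -1·-37 = 349
  a_8 = 2·349 + -4·64 + -1·-46 = 488

2,-4,-1 ; 488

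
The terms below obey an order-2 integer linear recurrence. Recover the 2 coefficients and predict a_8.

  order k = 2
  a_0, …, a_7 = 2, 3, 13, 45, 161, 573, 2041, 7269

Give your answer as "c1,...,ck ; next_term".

3,2 ; 25889

  a_2 = 3·3 + 2·2 = 13
  a_3 = 3·13 + 2·3 = 45
  a_4 = 3·45 + 2·13 = 161
  a_5 = 3·161 + 2·45 = 573
  a_6 = 3·573 + 2·161 = 2041
  a_7 = 3·2041 + 2·573 = 7269
  a_8 = 3·7269 + 2·2041 = 25889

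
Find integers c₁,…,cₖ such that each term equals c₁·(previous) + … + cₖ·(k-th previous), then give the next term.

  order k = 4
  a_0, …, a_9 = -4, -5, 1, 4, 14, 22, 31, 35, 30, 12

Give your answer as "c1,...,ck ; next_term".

  a_4 = 1·4 + 1·1 + -1·-5 + -1·-4 = 14
  a_5 = 1·14 + 1·4 + -1·1 + -1·-5 = 22
  a_6 = 1·22 + 1·14 + -1·4 + -1·1 = 31
  a_7 = 1·31 + 1·22 + -1·14 + -1·4 = 35
  a_8 = 1·35 + 1·31 + -1·22 + -1·14 = 30
  a_9 = 1·30 + 1·35 + -1·31 + -1·22 = 12
  a_10 = 1·12 + 1·30 + -1·35 + -1·31 = -24

1,1,-1,-1 ; -24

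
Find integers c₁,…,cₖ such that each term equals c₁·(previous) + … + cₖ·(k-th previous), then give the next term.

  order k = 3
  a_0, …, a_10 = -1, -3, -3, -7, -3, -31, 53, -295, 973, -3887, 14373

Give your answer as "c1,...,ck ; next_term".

  a_3 = -3·-3 + 4·-3 + 4·-1 = -7
  a_4 = -3·-7 + 4·-3 + 4·-3 = -3
  a_5 = -3·-3 + 4·-7 + 4·-3 = -31
  a_6 = -3·-31 + 4·-3 + 4·-7 = 53
  a_7 = -3·53 + 4·-31 + 4·-3 = -295
  a_8 = -3·-295 + 4·53 + 4·-31 = 973
  a_9 = -3·973 + 4·-295 + 4·53 = -3887
  a_10 = -3·-3887 + 4·973 + 4·-295 = 14373
  a_11 = -3·14373 + 4·-3887 + 4·973 = -54775

-3,4,4 ; -54775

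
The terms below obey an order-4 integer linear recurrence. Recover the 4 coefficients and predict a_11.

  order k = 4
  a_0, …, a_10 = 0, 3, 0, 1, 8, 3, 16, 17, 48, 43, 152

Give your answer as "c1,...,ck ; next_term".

-1,2,3,3 ; 129

  a_4 = -1·1 + 2·0 + 3·3 + 3·0 = 8
  a_5 = -1·8 + 2·1 + 3·0 + 3·3 = 3
  a_6 = -1·3 + 2·8 + 3·1 + 3·0 = 16
  a_7 = -1·16 + 2·3 + 3·8 + 3·1 = 17
  a_8 = -1·17 + 2·16 + 3·3 + 3·8 = 48
  a_9 = -1·48 + 2·17 + 3·16 + 3·3 = 43
  a_10 = -1·43 + 2·48 + 3·17 + 3·16 = 152
  a_11 = -1·152 + 2·43 + 3·48 + 3·17 = 129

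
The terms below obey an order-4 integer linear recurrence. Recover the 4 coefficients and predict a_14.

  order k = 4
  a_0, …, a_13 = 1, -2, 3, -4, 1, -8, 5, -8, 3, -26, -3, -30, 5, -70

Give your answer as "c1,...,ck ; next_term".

  a_4 = 1·-4 + 0·3 + -1·-2 + 3·1 = 1
  a_5 = 1·1 + 0·-4 + -1·3 + 3·-2 = -8
  a_6 = 1·-8 + 0·1 + -1·-4 + 3·3 = 5
  a_7 = 1·5 + 0·-8 + -1·1 + 3·-4 = -8
  a_8 = 1·-8 + 0·5 + -1·-8 + 3·1 = 3
  a_9 = 1·3 + 0·-8 + -1·5 + 3·-8 = -26
  a_10 = 1·-26 + 0·3 + -1·-8 + 3·5 = -3
  a_11 = 1·-3 + 0·-26 + -1·3 + 3·-8 = -30
  a_12 = 1·-30 + 0·-3 + -1·-26 + 3·3 = 5
  a_13 = 1·5 + 0·-30 + -1·-3 + 3·-26 = -70
  a_14 = 1·-70 + 0·5 + -1·-30 + 3·-3 = -49

1,0,-1,3 ; -49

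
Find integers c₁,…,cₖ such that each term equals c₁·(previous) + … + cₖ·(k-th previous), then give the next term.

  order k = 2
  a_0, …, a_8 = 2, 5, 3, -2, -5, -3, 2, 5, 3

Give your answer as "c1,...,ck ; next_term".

  a_2 = 1·5 + -1·2 = 3
  a_3 = 1·3 + -1·5 = -2
  a_4 = 1·-2 + -1·3 = -5
  a_5 = 1·-5 + -1·-2 = -3
  a_6 = 1·-3 + -1·-5 = 2
  a_7 = 1·2 + -1·-3 = 5
  a_8 = 1·5 + -1·2 = 3
  a_9 = 1·3 + -1·5 = -2

1,-1 ; -2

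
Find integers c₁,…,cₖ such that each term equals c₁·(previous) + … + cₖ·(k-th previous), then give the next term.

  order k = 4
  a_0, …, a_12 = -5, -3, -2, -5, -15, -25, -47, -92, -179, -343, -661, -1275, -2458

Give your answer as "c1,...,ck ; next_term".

  a_4 = 1·-5 + 1·-2 + 1·-3 + 1·-5 = -15
  a_5 = 1·-15 + 1·-5 + 1·-2 + 1·-3 = -25
  a_6 = 1·-25 + 1·-15 + 1·-5 + 1·-2 = -47
  a_7 = 1·-47 + 1·-25 + 1·-15 + 1·-5 = -92
  a_8 = 1·-92 + 1·-47 + 1·-25 + 1·-15 = -179
  a_9 = 1·-179 + 1·-92 + 1·-47 + 1·-25 = -343
  a_10 = 1·-343 + 1·-179 + 1·-92 + 1·-47 = -661
  a_11 = 1·-661 + 1·-343 + 1·-179 + 1·-92 = -1275
  a_12 = 1·-1275 + 1·-661 + 1·-343 + 1·-179 = -2458
  a_13 = 1·-2458 + 1·-1275 + 1·-661 + 1·-343 = -4737

1,1,1,1 ; -4737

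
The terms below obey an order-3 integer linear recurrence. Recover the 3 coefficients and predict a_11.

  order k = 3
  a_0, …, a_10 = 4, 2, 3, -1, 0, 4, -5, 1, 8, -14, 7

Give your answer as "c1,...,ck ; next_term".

  a_3 = -1·3 + -1·2 + 1·4 = -1
  a_4 = -1·-1 + -1·3 + 1·2 = 0
  a_5 = -1·0 + -1·-1 + 1·3 = 4
  a_6 = -1·4 + -1·0 + 1·-1 = -5
  a_7 = -1·-5 + -1·4 + 1·0 = 1
  a_8 = -1·1 + -1·-5 + 1·4 = 8
  a_9 = -1·8 + -1·1 + 1·-5 = -14
  a_10 = -1·-14 + -1·8 + 1·1 = 7
  a_11 = -1·7 + -1·-14 + 1·8 = 15

-1,-1,1 ; 15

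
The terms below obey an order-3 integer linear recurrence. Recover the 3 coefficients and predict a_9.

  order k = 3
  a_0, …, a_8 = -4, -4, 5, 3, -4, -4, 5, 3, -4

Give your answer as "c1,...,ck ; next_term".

-1,-1,-1 ; -4

  a_3 = -1·5 + -1·-4 + -1·-4 = 3
  a_4 = -1·3 + -1·5 + -1·-4 = -4
  a_5 = -1·-4 + -1·3 + -1·5 = -4
  a_6 = -1·-4 + -1·-4 + -1·3 = 5
  a_7 = -1·5 + -1·-4 + -1·-4 = 3
  a_8 = -1·3 + -1·5 + -1·-4 = -4
  a_9 = -1·-4 + -1·3 + -1·5 = -4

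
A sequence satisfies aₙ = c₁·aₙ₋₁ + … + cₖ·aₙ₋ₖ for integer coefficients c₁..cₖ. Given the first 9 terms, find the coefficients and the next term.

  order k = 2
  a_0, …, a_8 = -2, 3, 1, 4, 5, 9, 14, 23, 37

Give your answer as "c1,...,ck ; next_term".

  a_2 = 1·3 + 1·-2 = 1
  a_3 = 1·1 + 1·3 = 4
  a_4 = 1·4 + 1·1 = 5
  a_5 = 1·5 + 1·4 = 9
  a_6 = 1·9 + 1·5 = 14
  a_7 = 1·14 + 1·9 = 23
  a_8 = 1·23 + 1·14 = 37
  a_9 = 1·37 + 1·23 = 60

1,1 ; 60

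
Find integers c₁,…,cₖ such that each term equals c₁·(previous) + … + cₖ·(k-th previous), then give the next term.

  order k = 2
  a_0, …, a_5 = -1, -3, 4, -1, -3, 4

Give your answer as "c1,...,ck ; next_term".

-1,-1 ; -1

  a_2 = -1·-3 + -1·-1 = 4
  a_3 = -1·4 + -1·-3 = -1
  a_4 = -1·-1 + -1·4 = -3
  a_5 = -1·-3 + -1·-1 = 4
  a_6 = -1·4 + -1·-3 = -1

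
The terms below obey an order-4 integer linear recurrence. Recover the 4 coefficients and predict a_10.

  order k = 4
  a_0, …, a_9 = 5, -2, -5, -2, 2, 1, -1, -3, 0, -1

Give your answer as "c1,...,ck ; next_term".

0,1,-1,1 ; 2

  a_4 = 0·-2 + 1·-5 + -1·-2 + 1·5 = 2
  a_5 = 0·2 + 1·-2 + -1·-5 + 1·-2 = 1
  a_6 = 0·1 + 1·2 + -1·-2 + 1·-5 = -1
  a_7 = 0·-1 + 1·1 + -1·2 + 1·-2 = -3
  a_8 = 0·-3 + 1·-1 + -1·1 + 1·2 = 0
  a_9 = 0·0 + 1·-3 + -1·-1 + 1·1 = -1
  a_10 = 0·-1 + 1·0 + -1·-3 + 1·-1 = 2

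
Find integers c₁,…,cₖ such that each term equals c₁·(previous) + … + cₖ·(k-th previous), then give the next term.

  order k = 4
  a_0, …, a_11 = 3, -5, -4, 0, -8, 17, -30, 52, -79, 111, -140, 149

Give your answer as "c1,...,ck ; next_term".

  a_4 = -2·0 + 0·-4 + 1·-5 + -1·3 = -8
  a_5 = -2·-8 + 0·0 + 1·-4 + -1·-5 = 17
  a_6 = -2·17 + 0·-8 + 1·0 + -1·-4 = -30
  a_7 = -2·-30 + 0·17 + 1·-8 + -1·0 = 52
  a_8 = -2·52 + 0·-30 + 1·17 + -1·-8 = -79
  a_9 = -2·-79 + 0·52 + 1·-30 + -1·17 = 111
  a_10 = -2·111 + 0·-79 + 1·52 + -1·-30 = -140
  a_11 = -2·-140 + 0·111 + 1·-79 + -1·52 = 149
  a_12 = -2·149 + 0·-140 + 1·111 + -1·-79 = -108

-2,0,1,-1 ; -108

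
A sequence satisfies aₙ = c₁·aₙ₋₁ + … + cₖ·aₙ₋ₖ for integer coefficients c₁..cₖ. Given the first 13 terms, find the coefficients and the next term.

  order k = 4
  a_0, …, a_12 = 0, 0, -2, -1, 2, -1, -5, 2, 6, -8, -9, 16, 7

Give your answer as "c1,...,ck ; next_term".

0,-1,1,1 ; -33

  a_4 = 0·-1 + -1·-2 + 1·0 + 1·0 = 2
  a_5 = 0·2 + -1·-1 + 1·-2 + 1·0 = -1
  a_6 = 0·-1 + -1·2 + 1·-1 + 1·-2 = -5
  a_7 = 0·-5 + -1·-1 + 1·2 + 1·-1 = 2
  a_8 = 0·2 + -1·-5 + 1·-1 + 1·2 = 6
  a_9 = 0·6 + -1·2 + 1·-5 + 1·-1 = -8
  a_10 = 0·-8 + -1·6 + 1·2 + 1·-5 = -9
  a_11 = 0·-9 + -1·-8 + 1·6 + 1·2 = 16
  a_12 = 0·16 + -1·-9 + 1·-8 + 1·6 = 7
  a_13 = 0·7 + -1·16 + 1·-9 + 1·-8 = -33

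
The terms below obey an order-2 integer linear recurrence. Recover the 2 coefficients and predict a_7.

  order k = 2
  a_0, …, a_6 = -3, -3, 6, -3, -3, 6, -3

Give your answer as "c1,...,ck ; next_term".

-1,-1 ; -3

  a_2 = -1·-3 + -1·-3 = 6
  a_3 = -1·6 + -1·-3 = -3
  a_4 = -1·-3 + -1·6 = -3
  a_5 = -1·-3 + -1·-3 = 6
  a_6 = -1·6 + -1·-3 = -3
  a_7 = -1·-3 + -1·6 = -3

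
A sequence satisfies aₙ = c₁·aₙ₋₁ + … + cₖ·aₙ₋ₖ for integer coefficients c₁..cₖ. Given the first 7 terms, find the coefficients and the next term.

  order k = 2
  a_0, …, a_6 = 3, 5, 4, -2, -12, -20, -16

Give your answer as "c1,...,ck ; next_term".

2,-2 ; 8

  a_2 = 2·5 + -2·3 = 4
  a_3 = 2·4 + -2·5 = -2
  a_4 = 2·-2 + -2·4 = -12
  a_5 = 2·-12 + -2·-2 = -20
  a_6 = 2·-20 + -2·-12 = -16
  a_7 = 2·-16 + -2·-20 = 8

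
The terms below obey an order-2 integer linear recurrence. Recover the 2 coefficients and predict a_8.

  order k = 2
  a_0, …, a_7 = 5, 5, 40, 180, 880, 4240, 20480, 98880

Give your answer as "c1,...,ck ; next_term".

4,4 ; 477440

  a_2 = 4·5 + 4·5 = 40
  a_3 = 4·40 + 4·5 = 180
  a_4 = 4·180 + 4·40 = 880
  a_5 = 4·880 + 4·180 = 4240
  a_6 = 4·4240 + 4·880 = 20480
  a_7 = 4·20480 + 4·4240 = 98880
  a_8 = 4·98880 + 4·20480 = 477440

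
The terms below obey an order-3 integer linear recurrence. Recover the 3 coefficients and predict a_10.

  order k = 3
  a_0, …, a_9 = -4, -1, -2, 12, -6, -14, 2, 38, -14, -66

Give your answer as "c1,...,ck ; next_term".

  a_3 = -1·-2 + -2·-1 + -2·-4 = 12
  a_4 = -1·12 + -2·-2 + -2·-1 = -6
  a_5 = -1·-6 + -2·12 + -2·-2 = -14
  a_6 = -1·-14 + -2·-6 + -2·12 = 2
  a_7 = -1·2 + -2·-14 + -2·-6 = 38
  a_8 = -1·38 + -2·2 + -2·-14 = -14
  a_9 = -1·-14 + -2·38 + -2·2 = -66
  a_10 = -1·-66 + -2·-14 + -2·38 = 18

-1,-2,-2 ; 18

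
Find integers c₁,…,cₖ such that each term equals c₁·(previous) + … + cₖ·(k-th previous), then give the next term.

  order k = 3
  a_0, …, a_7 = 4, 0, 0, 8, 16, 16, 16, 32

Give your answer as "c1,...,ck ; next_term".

  a_3 = 2·0 + -2·0 + 2·4 = 8
  a_4 = 2·8 + -2·0 + 2·0 = 16
  a_5 = 2·16 + -2·8 + 2·0 = 16
  a_6 = 2·16 + -2·16 + 2·8 = 16
  a_7 = 2·16 + -2·16 + 2·16 = 32
  a_8 = 2·32 + -2·16 + 2·16 = 64

2,-2,2 ; 64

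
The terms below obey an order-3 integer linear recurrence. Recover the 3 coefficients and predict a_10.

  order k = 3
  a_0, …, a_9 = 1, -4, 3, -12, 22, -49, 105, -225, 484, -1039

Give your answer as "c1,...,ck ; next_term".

-1,2,-1 ; 2232

  a_3 = -1·3 + 2·-4 + -1·1 = -12
  a_4 = -1·-12 + 2·3 + -1·-4 = 22
  a_5 = -1·22 + 2·-12 + -1·3 = -49
  a_6 = -1·-49 + 2·22 + -1·-12 = 105
  a_7 = -1·105 + 2·-49 + -1·22 = -225
  a_8 = -1·-225 + 2·105 + -1·-49 = 484
  a_9 = -1·484 + 2·-225 + -1·105 = -1039
  a_10 = -1·-1039 + 2·484 + -1·-225 = 2232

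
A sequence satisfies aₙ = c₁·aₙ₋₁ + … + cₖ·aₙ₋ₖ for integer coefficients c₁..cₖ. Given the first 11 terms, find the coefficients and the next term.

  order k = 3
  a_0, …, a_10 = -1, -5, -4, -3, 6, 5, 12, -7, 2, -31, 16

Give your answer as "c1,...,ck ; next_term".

0,1,-2 ; -35

  a_3 = 0·-4 + 1·-5 + -2·-1 = -3
  a_4 = 0·-3 + 1·-4 + -2·-5 = 6
  a_5 = 0·6 + 1·-3 + -2·-4 = 5
  a_6 = 0·5 + 1·6 + -2·-3 = 12
  a_7 = 0·12 + 1·5 + -2·6 = -7
  a_8 = 0·-7 + 1·12 + -2·5 = 2
  a_9 = 0·2 + 1·-7 + -2·12 = -31
  a_10 = 0·-31 + 1·2 + -2·-7 = 16
  a_11 = 0·16 + 1·-31 + -2·2 = -35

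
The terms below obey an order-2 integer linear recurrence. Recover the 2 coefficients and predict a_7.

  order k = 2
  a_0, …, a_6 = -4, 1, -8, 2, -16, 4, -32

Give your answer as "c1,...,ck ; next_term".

0,2 ; 8

  a_2 = 0·1 + 2·-4 = -8
  a_3 = 0·-8 + 2·1 = 2
  a_4 = 0·2 + 2·-8 = -16
  a_5 = 0·-16 + 2·2 = 4
  a_6 = 0·4 + 2·-16 = -32
  a_7 = 0·-32 + 2·4 = 8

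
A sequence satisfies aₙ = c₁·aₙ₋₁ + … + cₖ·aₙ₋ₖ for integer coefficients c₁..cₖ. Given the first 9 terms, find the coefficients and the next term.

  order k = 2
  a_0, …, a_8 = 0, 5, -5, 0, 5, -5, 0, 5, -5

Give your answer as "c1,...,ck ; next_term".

-1,-1 ; 0

  a_2 = -1·5 + -1·0 = -5
  a_3 = -1·-5 + -1·5 = 0
  a_4 = -1·0 + -1·-5 = 5
  a_5 = -1·5 + -1·0 = -5
  a_6 = -1·-5 + -1·5 = 0
  a_7 = -1·0 + -1·-5 = 5
  a_8 = -1·5 + -1·0 = -5
  a_9 = -1·-5 + -1·5 = 0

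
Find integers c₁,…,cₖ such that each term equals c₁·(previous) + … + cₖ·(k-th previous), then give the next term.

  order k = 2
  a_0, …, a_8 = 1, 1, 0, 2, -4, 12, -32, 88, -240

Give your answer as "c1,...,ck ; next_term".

  a_2 = -2·1 + 2·1 = 0
  a_3 = -2·0 + 2·1 = 2
  a_4 = -2·2 + 2·0 = -4
  a_5 = -2·-4 + 2·2 = 12
  a_6 = -2·12 + 2·-4 = -32
  a_7 = -2·-32 + 2·12 = 88
  a_8 = -2·88 + 2·-32 = -240
  a_9 = -2·-240 + 2·88 = 656

-2,2 ; 656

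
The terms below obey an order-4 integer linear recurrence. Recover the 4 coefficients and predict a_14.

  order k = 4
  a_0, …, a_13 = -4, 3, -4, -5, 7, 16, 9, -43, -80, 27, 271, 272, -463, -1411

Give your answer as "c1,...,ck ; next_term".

0,-2,-3,-2 ; -432

  a_4 = 0·-5 + -2·-4 + -3·3 + -2·-4 = 7
  a_5 = 0·7 + -2·-5 + -3·-4 + -2·3 = 16
  a_6 = 0·16 + -2·7 + -3·-5 + -2·-4 = 9
  a_7 = 0·9 + -2·16 + -3·7 + -2·-5 = -43
  a_8 = 0·-43 + -2·9 + -3·16 + -2·7 = -80
  a_9 = 0·-80 + -2·-43 + -3·9 + -2·16 = 27
  a_10 = 0·27 + -2·-80 + -3·-43 + -2·9 = 271
  a_11 = 0·271 + -2·27 + -3·-80 + -2·-43 = 272
  a_12 = 0·272 + -2·271 + -3·27 + -2·-80 = -463
  a_13 = 0·-463 + -2·272 + -3·271 + -2·27 = -1411
  a_14 = 0·-1411 + -2·-463 + -3·272 + -2·271 = -432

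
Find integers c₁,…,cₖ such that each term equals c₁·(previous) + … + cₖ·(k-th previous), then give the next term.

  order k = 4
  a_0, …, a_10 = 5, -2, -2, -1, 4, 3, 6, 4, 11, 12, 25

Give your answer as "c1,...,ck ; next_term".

  a_4 = 1·-1 + 1·-2 + -1·-2 + 1·5 = 4
  a_5 = 1·4 + 1·-1 + -1·-2 + 1·-2 = 3
  a_6 = 1·3 + 1·4 + -1·-1 + 1·-2 = 6
  a_7 = 1·6 + 1·3 + -1·4 + 1·-1 = 4
  a_8 = 1·4 + 1·6 + -1·3 + 1·4 = 11
  a_9 = 1·11 + 1·4 + -1·6 + 1·3 = 12
  a_10 = 1·12 + 1·11 + -1·4 + 1·6 = 25
  a_11 = 1·25 + 1·12 + -1·11 + 1·4 = 30

1,1,-1,1 ; 30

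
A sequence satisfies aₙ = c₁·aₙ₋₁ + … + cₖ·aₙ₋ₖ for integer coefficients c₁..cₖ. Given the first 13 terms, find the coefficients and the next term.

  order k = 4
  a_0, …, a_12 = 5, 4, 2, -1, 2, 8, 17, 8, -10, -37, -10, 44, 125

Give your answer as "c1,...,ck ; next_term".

1,0,-3,3 ; 44

  a_4 = 1·-1 + 0·2 + -3·4 + 3·5 = 2
  a_5 = 1·2 + 0·-1 + -3·2 + 3·4 = 8
  a_6 = 1·8 + 0·2 + -3·-1 + 3·2 = 17
  a_7 = 1·17 + 0·8 + -3·2 + 3·-1 = 8
  a_8 = 1·8 + 0·17 + -3·8 + 3·2 = -10
  a_9 = 1·-10 + 0·8 + -3·17 + 3·8 = -37
  a_10 = 1·-37 + 0·-10 + -3·8 + 3·17 = -10
  a_11 = 1·-10 + 0·-37 + -3·-10 + 3·8 = 44
  a_12 = 1·44 + 0·-10 + -3·-37 + 3·-10 = 125
  a_13 = 1·125 + 0·44 + -3·-10 + 3·-37 = 44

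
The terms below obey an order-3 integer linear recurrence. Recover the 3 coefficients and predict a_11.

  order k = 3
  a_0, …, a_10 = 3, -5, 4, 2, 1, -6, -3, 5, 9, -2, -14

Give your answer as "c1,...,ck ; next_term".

0,-1,-1 ; -7

  a_3 = 0·4 + -1·-5 + -1·3 = 2
  a_4 = 0·2 + -1·4 + -1·-5 = 1
  a_5 = 0·1 + -1·2 + -1·4 = -6
  a_6 = 0·-6 + -1·1 + -1·2 = -3
  a_7 = 0·-3 + -1·-6 + -1·1 = 5
  a_8 = 0·5 + -1·-3 + -1·-6 = 9
  a_9 = 0·9 + -1·5 + -1·-3 = -2
  a_10 = 0·-2 + -1·9 + -1·5 = -14
  a_11 = 0·-14 + -1·-2 + -1·9 = -7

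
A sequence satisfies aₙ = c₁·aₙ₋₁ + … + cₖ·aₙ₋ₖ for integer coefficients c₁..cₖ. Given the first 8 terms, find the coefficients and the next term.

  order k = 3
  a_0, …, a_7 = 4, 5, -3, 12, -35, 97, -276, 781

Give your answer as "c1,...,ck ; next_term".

-2,2,-1 ; -2211

  a_3 = -2·-3 + 2·5 + -1·4 = 12
  a_4 = -2·12 + 2·-3 + -1·5 = -35
  a_5 = -2·-35 + 2·12 + -1·-3 = 97
  a_6 = -2·97 + 2·-35 + -1·12 = -276
  a_7 = -2·-276 + 2·97 + -1·-35 = 781
  a_8 = -2·781 + 2·-276 + -1·97 = -2211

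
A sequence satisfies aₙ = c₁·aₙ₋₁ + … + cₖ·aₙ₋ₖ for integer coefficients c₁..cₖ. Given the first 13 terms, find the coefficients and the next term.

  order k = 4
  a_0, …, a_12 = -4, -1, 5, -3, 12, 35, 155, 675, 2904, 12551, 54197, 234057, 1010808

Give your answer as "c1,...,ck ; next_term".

4,2,-2,-3 ; 4365299

  a_4 = 4·-3 + 2·5 + -2·-1 + -3·-4 = 12
  a_5 = 4·12 + 2·-3 + -2·5 + -3·-1 = 35
  a_6 = 4·35 + 2·12 + -2·-3 + -3·5 = 155
  a_7 = 4·155 + 2·35 + -2·12 + -3·-3 = 675
  a_8 = 4·675 + 2·155 + -2·35 + -3·12 = 2904
  a_9 = 4·2904 + 2·675 + -2·155 + -3·35 = 12551
  a_10 = 4·12551 + 2·2904 + -2·675 + -3·155 = 54197
  a_11 = 4·54197 + 2·12551 + -2·2904 + -3·675 = 234057
  a_12 = 4·234057 + 2·54197 + -2·12551 + -3·2904 = 1010808
  a_13 = 4·1010808 + 2·234057 + -2·54197 + -3·12551 = 4365299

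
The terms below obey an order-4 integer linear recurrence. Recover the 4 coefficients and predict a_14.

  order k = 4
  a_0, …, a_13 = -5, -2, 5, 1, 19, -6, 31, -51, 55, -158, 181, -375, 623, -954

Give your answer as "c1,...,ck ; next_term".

0,2,-2,-1 ; 1815

  a_4 = 0·1 + 2·5 + -2·-2 + -1·-5 = 19
  a_5 = 0·19 + 2·1 + -2·5 + -1·-2 = -6
  a_6 = 0·-6 + 2·19 + -2·1 + -1·5 = 31
  a_7 = 0·31 + 2·-6 + -2·19 + -1·1 = -51
  a_8 = 0·-51 + 2·31 + -2·-6 + -1·19 = 55
  a_9 = 0·55 + 2·-51 + -2·31 + -1·-6 = -158
  a_10 = 0·-158 + 2·55 + -2·-51 + -1·31 = 181
  a_11 = 0·181 + 2·-158 + -2·55 + -1·-51 = -375
  a_12 = 0·-375 + 2·181 + -2·-158 + -1·55 = 623
  a_13 = 0·623 + 2·-375 + -2·181 + -1·-158 = -954
  a_14 = 0·-954 + 2·623 + -2·-375 + -1·181 = 1815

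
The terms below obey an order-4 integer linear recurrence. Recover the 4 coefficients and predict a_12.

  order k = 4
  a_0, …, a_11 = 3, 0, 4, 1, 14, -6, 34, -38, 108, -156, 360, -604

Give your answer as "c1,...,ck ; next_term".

  a_4 = 0·1 + 2·4 + -2·0 + 2·3 = 14
  a_5 = 0·14 + 2·1 + -2·4 + 2·0 = -6
  a_6 = 0·-6 + 2·14 + -2·1 + 2·4 = 34
  a_7 = 0·34 + 2·-6 + -2·14 + 2·1 = -38
  a_8 = 0·-38 + 2·34 + -2·-6 + 2·14 = 108
  a_9 = 0·108 + 2·-38 + -2·34 + 2·-6 = -156
  a_10 = 0·-156 + 2·108 + -2·-38 + 2·34 = 360
  a_11 = 0·360 + 2·-156 + -2·108 + 2·-38 = -604
  a_12 = 0·-604 + 2·360 + -2·-156 + 2·108 = 1248

0,2,-2,2 ; 1248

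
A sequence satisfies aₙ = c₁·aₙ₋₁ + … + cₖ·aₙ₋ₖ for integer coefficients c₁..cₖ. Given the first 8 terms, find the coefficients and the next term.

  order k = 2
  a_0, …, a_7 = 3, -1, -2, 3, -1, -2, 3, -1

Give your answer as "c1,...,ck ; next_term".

-1,-1 ; -2

  a_2 = -1·-1 + -1·3 = -2
  a_3 = -1·-2 + -1·-1 = 3
  a_4 = -1·3 + -1·-2 = -1
  a_5 = -1·-1 + -1·3 = -2
  a_6 = -1·-2 + -1·-1 = 3
  a_7 = -1·3 + -1·-2 = -1
  a_8 = -1·-1 + -1·3 = -2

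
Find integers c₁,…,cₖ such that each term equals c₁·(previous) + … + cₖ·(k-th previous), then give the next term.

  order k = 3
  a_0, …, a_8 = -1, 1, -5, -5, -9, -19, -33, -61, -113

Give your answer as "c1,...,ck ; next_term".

1,1,1 ; -207

  a_3 = 1·-5 + 1·1 + 1·-1 = -5
  a_4 = 1·-5 + 1·-5 + 1·1 = -9
  a_5 = 1·-9 + 1·-5 + 1·-5 = -19
  a_6 = 1·-19 + 1·-9 + 1·-5 = -33
  a_7 = 1·-33 + 1·-19 + 1·-9 = -61
  a_8 = 1·-61 + 1·-33 + 1·-19 = -113
  a_9 = 1·-113 + 1·-61 + 1·-33 = -207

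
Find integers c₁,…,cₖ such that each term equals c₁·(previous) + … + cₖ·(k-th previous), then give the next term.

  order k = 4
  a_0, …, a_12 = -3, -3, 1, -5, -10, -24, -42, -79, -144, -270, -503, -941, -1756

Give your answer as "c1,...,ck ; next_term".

  a_4 = 2·-5 + 0·1 + -1·-3 + 1·-3 = -10
  a_5 = 2·-10 + 0·-5 + -1·1 + 1·-3 = -24
  a_6 = 2·-24 + 0·-10 + -1·-5 + 1·1 = -42
  a_7 = 2·-42 + 0·-24 + -1·-10 + 1·-5 = -79
  a_8 = 2·-79 + 0·-42 + -1·-24 + 1·-10 = -144
  a_9 = 2·-144 + 0·-79 + -1·-42 + 1·-24 = -270
  a_10 = 2·-270 + 0·-144 + -1·-79 + 1·-42 = -503
  a_11 = 2·-503 + 0·-270 + -1·-144 + 1·-79 = -941
  a_12 = 2·-941 + 0·-503 + -1·-270 + 1·-144 = -1756
  a_13 = 2·-1756 + 0·-941 + -1·-503 + 1·-270 = -3279

2,0,-1,1 ; -3279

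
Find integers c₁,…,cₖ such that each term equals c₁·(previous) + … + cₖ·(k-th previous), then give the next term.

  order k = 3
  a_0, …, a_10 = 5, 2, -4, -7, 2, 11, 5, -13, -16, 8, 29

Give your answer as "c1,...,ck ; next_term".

0,-1,-1 ; 8

  a_3 = 0·-4 + -1·2 + -1·5 = -7
  a_4 = 0·-7 + -1·-4 + -1·2 = 2
  a_5 = 0·2 + -1·-7 + -1·-4 = 11
  a_6 = 0·11 + -1·2 + -1·-7 = 5
  a_7 = 0·5 + -1·11 + -1·2 = -13
  a_8 = 0·-13 + -1·5 + -1·11 = -16
  a_9 = 0·-16 + -1·-13 + -1·5 = 8
  a_10 = 0·8 + -1·-16 + -1·-13 = 29
  a_11 = 0·29 + -1·8 + -1·-16 = 8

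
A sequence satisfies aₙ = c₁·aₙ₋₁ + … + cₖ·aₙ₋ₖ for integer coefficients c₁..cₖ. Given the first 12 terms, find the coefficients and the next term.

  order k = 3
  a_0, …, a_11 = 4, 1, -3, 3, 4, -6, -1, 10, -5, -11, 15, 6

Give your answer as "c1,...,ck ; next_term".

0,-1,1 ; -26

  a_3 = 0·-3 + -1·1 + 1·4 = 3
  a_4 = 0·3 + -1·-3 + 1·1 = 4
  a_5 = 0·4 + -1·3 + 1·-3 = -6
  a_6 = 0·-6 + -1·4 + 1·3 = -1
  a_7 = 0·-1 + -1·-6 + 1·4 = 10
  a_8 = 0·10 + -1·-1 + 1·-6 = -5
  a_9 = 0·-5 + -1·10 + 1·-1 = -11
  a_10 = 0·-11 + -1·-5 + 1·10 = 15
  a_11 = 0·15 + -1·-11 + 1·-5 = 6
  a_12 = 0·6 + -1·15 + 1·-11 = -26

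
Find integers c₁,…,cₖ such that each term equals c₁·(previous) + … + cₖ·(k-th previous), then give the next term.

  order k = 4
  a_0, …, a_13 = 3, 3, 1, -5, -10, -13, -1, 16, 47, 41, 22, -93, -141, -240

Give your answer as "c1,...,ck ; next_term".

  a_4 = 1·-5 + 1·1 + -4·3 + 2·3 = -10
  a_5 = 1·-10 + 1·-5 + -4·1 + 2·3 = -13
  a_6 = 1·-13 + 1·-10 + -4·-5 + 2·1 = -1
  a_7 = 1·-1 + 1·-13 + -4·-10 + 2·-5 = 16
  a_8 = 1·16 + 1·-1 + -4·-13 + 2·-10 = 47
  a_9 = 1·47 + 1·16 + -4·-1 + 2·-13 = 41
  a_10 = 1·41 + 1·47 + -4·16 + 2·-1 = 22
  a_11 = 1·22 + 1·41 + -4·47 + 2·16 = -93
  a_12 = 1·-93 + 1·22 + -4·41 + 2·47 = -141
  a_13 = 1·-141 + 1·-93 + -4·22 + 2·41 = -240
  a_14 = 1·-240 + 1·-141 + -4·-93 + 2·22 = 35

1,1,-4,2 ; 35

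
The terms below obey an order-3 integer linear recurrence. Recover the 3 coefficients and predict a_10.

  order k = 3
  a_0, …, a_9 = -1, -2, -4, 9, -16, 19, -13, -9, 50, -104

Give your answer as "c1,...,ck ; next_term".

-2,-1,1 ; 149

  a_3 = -2·-4 + -1·-2 + 1·-1 = 9
  a_4 = -2·9 + -1·-4 + 1·-2 = -16
  a_5 = -2·-16 + -1·9 + 1·-4 = 19
  a_6 = -2·19 + -1·-16 + 1·9 = -13
  a_7 = -2·-13 + -1·19 + 1·-16 = -9
  a_8 = -2·-9 + -1·-13 + 1·19 = 50
  a_9 = -2·50 + -1·-9 + 1·-13 = -104
  a_10 = -2·-104 + -1·50 + 1·-9 = 149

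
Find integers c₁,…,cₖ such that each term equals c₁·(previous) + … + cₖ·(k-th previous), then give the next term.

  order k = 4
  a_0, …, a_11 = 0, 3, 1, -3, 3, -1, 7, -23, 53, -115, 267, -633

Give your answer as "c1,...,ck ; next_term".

-2,0,-1,2 ; 1487

  a_4 = -2·-3 + 0·1 + -1·3 + 2·0 = 3
  a_5 = -2·3 + 0·-3 + -1·1 + 2·3 = -1
  a_6 = -2·-1 + 0·3 + -1·-3 + 2·1 = 7
  a_7 = -2·7 + 0·-1 + -1·3 + 2·-3 = -23
  a_8 = -2·-23 + 0·7 + -1·-1 + 2·3 = 53
  a_9 = -2·53 + 0·-23 + -1·7 + 2·-1 = -115
  a_10 = -2·-115 + 0·53 + -1·-23 + 2·7 = 267
  a_11 = -2·267 + 0·-115 + -1·53 + 2·-23 = -633
  a_12 = -2·-633 + 0·267 + -1·-115 + 2·53 = 1487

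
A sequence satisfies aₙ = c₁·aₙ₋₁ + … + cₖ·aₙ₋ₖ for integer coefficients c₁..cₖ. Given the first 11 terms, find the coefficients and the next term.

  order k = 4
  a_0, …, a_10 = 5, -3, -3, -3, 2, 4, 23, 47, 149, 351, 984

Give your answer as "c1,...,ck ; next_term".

2,3,-4,1 ; 2472

  a_4 = 2·-3 + 3·-3 + -4·-3 + 1·5 = 2
  a_5 = 2·2 + 3·-3 + -4·-3 + 1·-3 = 4
  a_6 = 2·4 + 3·2 + -4·-3 + 1·-3 = 23
  a_7 = 2·23 + 3·4 + -4·2 + 1·-3 = 47
  a_8 = 2·47 + 3·23 + -4·4 + 1·2 = 149
  a_9 = 2·149 + 3·47 + -4·23 + 1·4 = 351
  a_10 = 2·351 + 3·149 + -4·47 + 1·23 = 984
  a_11 = 2·984 + 3·351 + -4·149 + 1·47 = 2472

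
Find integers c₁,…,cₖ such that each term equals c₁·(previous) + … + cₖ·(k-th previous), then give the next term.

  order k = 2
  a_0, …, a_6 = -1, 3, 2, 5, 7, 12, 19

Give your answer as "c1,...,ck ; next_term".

  a_2 = 1·3 + 1·-1 = 2
  a_3 = 1·2 + 1·3 = 5
  a_4 = 1·5 + 1·2 = 7
  a_5 = 1·7 + 1·5 = 12
  a_6 = 1·12 + 1·7 = 19
  a_7 = 1·19 + 1·12 = 31

1,1 ; 31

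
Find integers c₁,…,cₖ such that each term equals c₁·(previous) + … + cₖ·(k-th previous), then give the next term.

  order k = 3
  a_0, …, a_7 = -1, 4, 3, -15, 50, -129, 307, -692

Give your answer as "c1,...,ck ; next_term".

-3,-1,2 ; 1511

  a_3 = -3·3 + -1·4 + 2·-1 = -15
  a_4 = -3·-15 + -1·3 + 2·4 = 50
  a_5 = -3·50 + -1·-15 + 2·3 = -129
  a_6 = -3·-129 + -1·50 + 2·-15 = 307
  a_7 = -3·307 + -1·-129 + 2·50 = -692
  a_8 = -3·-692 + -1·307 + 2·-129 = 1511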